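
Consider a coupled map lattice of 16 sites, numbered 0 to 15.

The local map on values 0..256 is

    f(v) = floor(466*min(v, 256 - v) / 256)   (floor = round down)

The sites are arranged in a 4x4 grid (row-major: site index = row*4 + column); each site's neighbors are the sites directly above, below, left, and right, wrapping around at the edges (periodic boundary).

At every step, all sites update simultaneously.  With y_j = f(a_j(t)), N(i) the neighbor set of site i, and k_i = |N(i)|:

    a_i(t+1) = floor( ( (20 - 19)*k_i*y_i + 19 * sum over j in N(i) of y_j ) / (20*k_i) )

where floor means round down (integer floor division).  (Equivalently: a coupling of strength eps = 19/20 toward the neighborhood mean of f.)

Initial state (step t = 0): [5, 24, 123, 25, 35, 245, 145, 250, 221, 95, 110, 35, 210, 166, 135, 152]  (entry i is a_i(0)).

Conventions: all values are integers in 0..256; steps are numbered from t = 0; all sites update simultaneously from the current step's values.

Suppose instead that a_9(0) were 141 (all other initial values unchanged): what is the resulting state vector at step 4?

Answer: [167, 216, 187, 203, 198, 179, 217, 175, 175, 218, 195, 205, 204, 187, 223, 183]
Key observation: This trace re-runs the system from the modified initial state.

Derivation:
t=0: [5, 24, 123, 25, 35, 245, 145, 250, 221, 141, 110, 35, 210, 166, 135, 152]
t=1: [56, 100, 132, 104, 27, 123, 117, 89, 102, 116, 174, 112, 104, 139, 195, 107]
t=2: [149, 189, 176, 171, 161, 166, 190, 163, 164, 193, 182, 174, 173, 175, 190, 174]
t=3: [151, 160, 129, 163, 173, 133, 151, 149, 147, 150, 126, 154, 163, 127, 142, 143]
t=4: [167, 216, 187, 203, 198, 179, 217, 175, 175, 218, 195, 205, 204, 187, 223, 183]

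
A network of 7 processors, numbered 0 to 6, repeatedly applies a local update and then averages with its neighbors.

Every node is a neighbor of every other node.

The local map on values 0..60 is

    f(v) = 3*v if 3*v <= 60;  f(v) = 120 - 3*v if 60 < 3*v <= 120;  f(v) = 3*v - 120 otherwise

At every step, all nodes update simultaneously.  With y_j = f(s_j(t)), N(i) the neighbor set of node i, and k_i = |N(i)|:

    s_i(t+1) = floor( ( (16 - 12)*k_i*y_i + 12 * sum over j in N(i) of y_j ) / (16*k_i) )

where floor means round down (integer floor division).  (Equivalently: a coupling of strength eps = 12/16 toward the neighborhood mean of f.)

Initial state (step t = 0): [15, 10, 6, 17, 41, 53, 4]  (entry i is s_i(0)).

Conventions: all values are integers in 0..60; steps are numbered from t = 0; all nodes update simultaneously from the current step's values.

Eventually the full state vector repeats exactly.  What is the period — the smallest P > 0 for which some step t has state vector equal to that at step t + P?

Simulating step by step:
t=0: [15, 10, 6, 17, 41, 53, 4]
t=1: [30, 28, 27, 31, 25, 29, 26]
t=2: [35, 36, 36, 34, 37, 35, 36]
t=3: [13, 13, 13, 13, 12, 13, 13]
t=4: [38, 38, 38, 38, 38, 38, 38]
t=5: [6, 6, 6, 6, 6, 6, 6]
t=6: [18, 18, 18, 18, 18, 18, 18]
t=7: [54, 54, 54, 54, 54, 54, 54]
t=8: [42, 42, 42, 42, 42, 42, 42]
t=9: [6, 6, 6, 6, 6, 6, 6]

Answer: 4
Key observation: The state at step 5, [6, 6, 6, 6, 6, 6, 6], reappears at step 9 — and no state repeats earlier — so the cycle the system enters has period 4.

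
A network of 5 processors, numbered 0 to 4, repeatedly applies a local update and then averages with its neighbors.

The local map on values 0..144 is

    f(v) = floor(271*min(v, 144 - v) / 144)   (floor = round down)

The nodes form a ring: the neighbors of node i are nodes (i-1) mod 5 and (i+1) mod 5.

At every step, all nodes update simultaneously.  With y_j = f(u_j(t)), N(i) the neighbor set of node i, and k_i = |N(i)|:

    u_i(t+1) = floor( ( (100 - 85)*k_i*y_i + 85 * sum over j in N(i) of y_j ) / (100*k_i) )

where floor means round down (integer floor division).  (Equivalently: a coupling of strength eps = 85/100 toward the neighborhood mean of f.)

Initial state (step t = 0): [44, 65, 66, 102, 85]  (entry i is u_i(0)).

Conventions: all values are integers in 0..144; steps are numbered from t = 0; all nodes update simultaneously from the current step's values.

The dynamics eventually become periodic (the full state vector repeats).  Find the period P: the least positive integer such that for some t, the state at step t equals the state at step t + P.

Answer: 11
Key observation: The state at step 34, [52, 52, 52, 52, 52], reappears at step 45 — and no state repeats earlier — so the cycle the system enters has period 11.

Derivation:
t=0: [44, 65, 66, 102, 85]
t=1: [111, 105, 104, 111, 85]
t=2: [87, 69, 68, 88, 69]
t=3: [125, 118, 118, 124, 109]
t=4: [53, 42, 43, 53, 40]
t=5: [80, 87, 87, 80, 95]
t=6: [102, 112, 112, 102, 115]
t=7: [60, 68, 68, 60, 75]
t=8: [125, 120, 120, 125, 114]
t=9: [48, 40, 40, 48, 38]
t=10: [75, 81, 81, 75, 87]
t=11: [114, 122, 122, 114, 125]
t=12: [40, 47, 47, 40, 52]
t=13: [89, 82, 82, 89, 78]
t=14: [117, 110, 110, 117, 106]
t=15: [64, 57, 57, 64, 53]
t=16: [105, 112, 112, 105, 116]
t=17: [58, 65, 65, 58, 69]
t=18: [123, 116, 116, 123, 112]
t=19: [53, 46, 46, 53, 42]
t=20: [84, 91, 91, 84, 96]
t=21: [97, 104, 104, 97, 108]
t=22: [73, 80, 80, 73, 84]
t=23: [118, 125, 125, 118, 129]
t=24: [33, 40, 40, 33, 45]
t=25: [76, 69, 69, 76, 65]
t=26: [125, 128, 128, 125, 126]
t=27: [32, 32, 32, 32, 34]
t=28: [61, 60, 60, 61, 60]
t=29: [112, 112, 112, 112, 113]
t=30: [59, 60, 60, 59, 59]
t=31: [111, 111, 111, 111, 111]
t=32: [62, 62, 62, 62, 62]
t=33: [116, 116, 116, 116, 116]
t=34: [52, 52, 52, 52, 52]
t=35: [97, 97, 97, 97, 97]
t=36: [88, 88, 88, 88, 88]
t=37: [105, 105, 105, 105, 105]
t=38: [73, 73, 73, 73, 73]
t=39: [133, 133, 133, 133, 133]
t=40: [20, 20, 20, 20, 20]
t=41: [37, 37, 37, 37, 37]
t=42: [69, 69, 69, 69, 69]
t=43: [129, 129, 129, 129, 129]
t=44: [28, 28, 28, 28, 28]
t=45: [52, 52, 52, 52, 52]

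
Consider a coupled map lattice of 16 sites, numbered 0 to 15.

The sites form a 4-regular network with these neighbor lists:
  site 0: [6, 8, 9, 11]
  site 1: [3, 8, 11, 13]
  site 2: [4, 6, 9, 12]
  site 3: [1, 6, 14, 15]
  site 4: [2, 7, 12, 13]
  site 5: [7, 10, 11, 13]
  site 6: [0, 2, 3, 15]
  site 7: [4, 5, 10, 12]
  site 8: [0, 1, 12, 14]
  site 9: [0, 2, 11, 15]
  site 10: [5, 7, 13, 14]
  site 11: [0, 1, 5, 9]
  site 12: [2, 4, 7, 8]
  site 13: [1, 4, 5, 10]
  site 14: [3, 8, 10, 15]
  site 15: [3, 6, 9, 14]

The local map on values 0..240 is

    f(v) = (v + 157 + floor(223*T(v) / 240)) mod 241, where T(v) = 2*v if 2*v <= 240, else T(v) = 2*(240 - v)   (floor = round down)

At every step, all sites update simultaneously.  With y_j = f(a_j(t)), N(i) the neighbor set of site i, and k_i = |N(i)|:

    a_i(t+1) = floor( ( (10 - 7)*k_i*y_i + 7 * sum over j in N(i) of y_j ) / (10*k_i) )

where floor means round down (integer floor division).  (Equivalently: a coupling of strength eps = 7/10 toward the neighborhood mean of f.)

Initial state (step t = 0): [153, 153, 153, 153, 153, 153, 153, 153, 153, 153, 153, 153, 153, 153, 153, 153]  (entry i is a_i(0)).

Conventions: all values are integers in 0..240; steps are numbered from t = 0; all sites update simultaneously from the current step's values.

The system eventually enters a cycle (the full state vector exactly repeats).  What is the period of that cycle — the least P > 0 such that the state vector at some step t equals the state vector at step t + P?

Simulating step by step:
t=0: [153, 153, 153, 153, 153, 153, 153, 153, 153, 153, 153, 153, 153, 153, 153, 153]
t=1: [230, 230, 230, 230, 230, 230, 230, 230, 230, 230, 230, 230, 230, 230, 230, 230]
t=2: [164, 164, 164, 164, 164, 164, 164, 164, 164, 164, 164, 164, 164, 164, 164, 164]
t=3: [221, 221, 221, 221, 221, 221, 221, 221, 221, 221, 221, 221, 221, 221, 221, 221]
t=4: [172, 172, 172, 172, 172, 172, 172, 172, 172, 172, 172, 172, 172, 172, 172, 172]
t=5: [214, 214, 214, 214, 214, 214, 214, 214, 214, 214, 214, 214, 214, 214, 214, 214]
t=6: [178, 178, 178, 178, 178, 178, 178, 178, 178, 178, 178, 178, 178, 178, 178, 178]
t=7: [209, 209, 209, 209, 209, 209, 209, 209, 209, 209, 209, 209, 209, 209, 209, 209]
t=8: [182, 182, 182, 182, 182, 182, 182, 182, 182, 182, 182, 182, 182, 182, 182, 182]
t=9: [205, 205, 205, 205, 205, 205, 205, 205, 205, 205, 205, 205, 205, 205, 205, 205]
t=10: [186, 186, 186, 186, 186, 186, 186, 186, 186, 186, 186, 186, 186, 186, 186, 186]
t=11: [202, 202, 202, 202, 202, 202, 202, 202, 202, 202, 202, 202, 202, 202, 202, 202]
t=12: [188, 188, 188, 188, 188, 188, 188, 188, 188, 188, 188, 188, 188, 188, 188, 188]
t=13: [200, 200, 200, 200, 200, 200, 200, 200, 200, 200, 200, 200, 200, 200, 200, 200]
t=14: [190, 190, 190, 190, 190, 190, 190, 190, 190, 190, 190, 190, 190, 190, 190, 190]
t=15: [198, 198, 198, 198, 198, 198, 198, 198, 198, 198, 198, 198, 198, 198, 198, 198]
t=16: [192, 192, 192, 192, 192, 192, 192, 192, 192, 192, 192, 192, 192, 192, 192, 192]
t=17: [197, 197, 197, 197, 197, 197, 197, 197, 197, 197, 197, 197, 197, 197, 197, 197]
t=18: [192, 192, 192, 192, 192, 192, 192, 192, 192, 192, 192, 192, 192, 192, 192, 192]

Answer: 2
Key observation: The state at step 16, [192, 192, 192, 192, 192, 192, 192, 192, 192, 192, 192, 192, 192, 192, 192, 192], reappears at step 18 — and no state repeats earlier — so the cycle the system enters has period 2.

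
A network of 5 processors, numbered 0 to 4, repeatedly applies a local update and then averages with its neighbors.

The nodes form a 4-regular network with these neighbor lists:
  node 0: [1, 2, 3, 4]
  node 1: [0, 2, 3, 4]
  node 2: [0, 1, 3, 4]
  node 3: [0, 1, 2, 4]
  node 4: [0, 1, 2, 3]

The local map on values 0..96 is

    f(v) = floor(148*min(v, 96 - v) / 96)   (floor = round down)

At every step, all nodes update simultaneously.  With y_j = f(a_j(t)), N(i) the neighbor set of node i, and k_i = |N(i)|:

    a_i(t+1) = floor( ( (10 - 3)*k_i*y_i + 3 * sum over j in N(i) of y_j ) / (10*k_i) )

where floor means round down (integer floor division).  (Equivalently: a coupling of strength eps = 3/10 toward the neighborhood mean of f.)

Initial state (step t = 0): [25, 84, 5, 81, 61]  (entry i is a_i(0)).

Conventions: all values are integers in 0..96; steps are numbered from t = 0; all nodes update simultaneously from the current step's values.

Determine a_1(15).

Simulating step by step:
t=0: [25, 84, 5, 81, 61]
t=1: [34, 21, 14, 24, 43]
t=2: [48, 35, 28, 38, 56]
t=3: [67, 54, 48, 57, 59]
t=4: [49, 62, 68, 59, 58]
t=5: [66, 53, 48, 56, 57]
t=6: [51, 64, 69, 61, 60]
t=7: [63, 50, 45, 53, 54]
t=8: [55, 67, 67, 65, 63]
t=9: [57, 46, 46, 47, 49]
t=10: [63, 69, 69, 70, 70]
t=11: [47, 41, 41, 40, 40]
t=12: [69, 63, 63, 62, 62]
t=13: [44, 49, 49, 50, 50]
t=14: [68, 71, 71, 70, 70]
t=15: [41, 38, 38, 39, 39]

Answer: a_1(15) = 38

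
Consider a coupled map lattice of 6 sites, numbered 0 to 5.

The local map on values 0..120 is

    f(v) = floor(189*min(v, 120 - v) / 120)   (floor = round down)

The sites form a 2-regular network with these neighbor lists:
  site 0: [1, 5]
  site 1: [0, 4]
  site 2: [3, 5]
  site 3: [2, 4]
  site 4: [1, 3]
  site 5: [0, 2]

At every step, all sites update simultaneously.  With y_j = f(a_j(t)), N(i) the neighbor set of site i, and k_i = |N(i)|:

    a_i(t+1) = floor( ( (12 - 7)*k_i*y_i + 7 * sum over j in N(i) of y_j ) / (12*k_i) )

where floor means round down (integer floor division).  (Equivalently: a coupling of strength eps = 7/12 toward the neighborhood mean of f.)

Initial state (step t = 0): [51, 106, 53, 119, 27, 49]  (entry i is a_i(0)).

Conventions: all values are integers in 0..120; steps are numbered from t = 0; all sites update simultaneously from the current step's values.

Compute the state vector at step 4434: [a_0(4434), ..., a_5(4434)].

Answer: [52, 51, 51, 50, 50, 52]
Key observation: The state at step 9, [86, 87, 87, 88, 88, 86], reappears at step 17: the system is in a cycle of period 8 from step 9 on.  Therefore the state at step 4434 equals the state at step 9 + ((4434 - 9) mod 8) = 10, which is [52, 51, 51, 50, 50, 52].

Derivation:
t=0: [51, 106, 53, 119, 27, 49]
t=1: [62, 44, 57, 36, 24, 79]
t=2: [76, 66, 72, 60, 51, 79]
t=3: [72, 78, 77, 84, 85, 68]
t=4: [74, 65, 67, 58, 58, 75]
t=5: [75, 83, 81, 88, 89, 74]
t=6: [67, 58, 61, 52, 51, 68]
t=7: [84, 85, 85, 83, 83, 84]
t=8: [55, 56, 56, 57, 57, 55]
t=9: [86, 87, 87, 88, 88, 86]
t=10: [52, 51, 51, 50, 50, 52]
t=11: [80, 79, 79, 78, 78, 80]
t=12: [63, 64, 64, 65, 65, 63]
t=13: [88, 87, 87, 86, 86, 88]
t=14: [50, 51, 51, 52, 52, 50]
t=15: [78, 79, 79, 80, 80, 78]
t=16: [65, 64, 64, 63, 63, 65]
t=17: [86, 87, 87, 88, 88, 86]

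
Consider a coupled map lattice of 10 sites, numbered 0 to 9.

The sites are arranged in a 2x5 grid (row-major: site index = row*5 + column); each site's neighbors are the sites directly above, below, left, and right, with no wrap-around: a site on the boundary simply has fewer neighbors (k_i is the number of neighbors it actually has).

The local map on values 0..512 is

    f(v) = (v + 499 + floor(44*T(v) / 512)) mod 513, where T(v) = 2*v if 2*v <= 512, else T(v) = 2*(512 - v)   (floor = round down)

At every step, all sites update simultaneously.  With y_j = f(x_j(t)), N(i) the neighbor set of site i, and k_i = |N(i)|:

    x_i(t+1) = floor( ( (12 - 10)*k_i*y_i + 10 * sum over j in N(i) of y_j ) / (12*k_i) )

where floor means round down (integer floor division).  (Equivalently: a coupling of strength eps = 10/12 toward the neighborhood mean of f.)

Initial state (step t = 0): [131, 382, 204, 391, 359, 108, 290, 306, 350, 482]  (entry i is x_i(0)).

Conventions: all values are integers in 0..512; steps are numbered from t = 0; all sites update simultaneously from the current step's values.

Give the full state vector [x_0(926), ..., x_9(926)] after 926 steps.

Simulating step by step:
t=0: [131, 382, 204, 391, 359, 108, 290, 306, 350, 482]
t=1: [232, 253, 346, 332, 424, 207, 282, 305, 393, 384]
t=2: [255, 303, 325, 386, 379, 273, 283, 350, 362, 408]
t=3: [307, 313, 357, 371, 399, 296, 325, 344, 386, 385]
t=4: [326, 344, 359, 387, 389, 332, 337, 366, 379, 397]
t=5: [351, 356, 375, 386, 397, 348, 359, 371, 390, 393]
t=6: [364, 372, 381, 393, 397, 366, 370, 383, 391, 399]
t=7: [378, 381, 390, 396, 401, 377, 382, 389, 397, 400]
t=8: [387, 390, 395, 401, 403, 388, 390, 396, 400, 404]
t=9: [395, 396, 401, 404, 407, 395, 397, 400, 405, 406]
t=10: [401, 402, 404, 408, 409, 401, 402, 405, 407, 410]
t=11: [406, 406, 408, 410, 412, 406, 406, 408, 411, 411]
t=12: [410, 410, 411, 413, 413, 410, 410, 411, 412, 414]
t=13: [413, 413, 414, 415, 416, 413, 413, 414, 415, 415]
t=14: [416, 416, 416, 417, 417, 416, 416, 416, 416, 417]
t=15: [418, 418, 418, 418, 419, 418, 418, 418, 418, 418]
t=16: [420, 420, 420, 420, 420, 420, 420, 420, 420, 420]
t=17: [421, 421, 421, 421, 421, 421, 421, 421, 421, 421]
t=18: [422, 422, 422, 422, 422, 422, 422, 422, 422, 422]
t=19: [423, 423, 423, 423, 423, 423, 423, 423, 423, 423]
t=20: [424, 424, 424, 424, 424, 424, 424, 424, 424, 424]
t=21: [425, 425, 425, 425, 425, 425, 425, 425, 425, 425]
t=22: [425, 425, 425, 425, 425, 425, 425, 425, 425, 425]

Answer: [425, 425, 425, 425, 425, 425, 425, 425, 425, 425]
Key observation: The state at step 21, [425, 425, 425, 425, 425, 425, 425, 425, 425, 425], reappears at step 22: the system is in a cycle of period 1 from step 21 on.  Therefore the state at step 926 equals the state at step 21 + ((926 - 21) mod 1) = 21, which is [425, 425, 425, 425, 425, 425, 425, 425, 425, 425].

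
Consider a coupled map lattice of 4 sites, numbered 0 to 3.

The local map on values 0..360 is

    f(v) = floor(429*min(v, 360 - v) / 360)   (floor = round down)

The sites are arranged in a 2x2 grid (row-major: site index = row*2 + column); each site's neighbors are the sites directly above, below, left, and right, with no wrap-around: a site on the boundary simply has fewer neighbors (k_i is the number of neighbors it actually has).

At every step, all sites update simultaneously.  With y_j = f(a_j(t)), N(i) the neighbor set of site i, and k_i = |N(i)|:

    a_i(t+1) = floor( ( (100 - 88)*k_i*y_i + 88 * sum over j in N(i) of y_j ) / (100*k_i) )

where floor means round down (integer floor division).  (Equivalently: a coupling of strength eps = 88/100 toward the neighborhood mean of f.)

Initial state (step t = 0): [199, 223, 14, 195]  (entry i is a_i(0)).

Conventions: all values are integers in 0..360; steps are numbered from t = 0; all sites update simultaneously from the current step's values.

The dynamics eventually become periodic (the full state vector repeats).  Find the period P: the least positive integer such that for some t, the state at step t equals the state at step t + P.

Simulating step by step:
t=0: [199, 223, 14, 195]
t=1: [101, 189, 172, 102]
t=2: [193, 130, 130, 193]
t=3: [159, 193, 193, 159]
t=4: [197, 190, 190, 197]
t=5: [201, 194, 194, 201]
t=6: [196, 189, 189, 196]
t=7: [202, 195, 195, 202]
t=8: [195, 188, 188, 195]
t=9: [203, 196, 196, 203]
t=10: [194, 187, 187, 194]
t=11: [204, 198, 198, 204]
t=12: [192, 185, 185, 192]
t=13: [207, 200, 200, 207]
t=14: [189, 182, 182, 189]
t=15: [210, 204, 204, 210]
t=16: [184, 178, 178, 184]
t=17: [211, 209, 209, 211]
t=18: [178, 177, 177, 178]
t=19: [210, 211, 211, 210]
t=20: [177, 177, 177, 177]
t=21: [210, 210, 210, 210]
t=22: [178, 178, 178, 178]
t=23: [212, 212, 212, 212]
t=24: [176, 176, 176, 176]
t=25: [209, 209, 209, 209]
t=26: [179, 179, 179, 179]
t=27: [213, 213, 213, 213]
t=28: [175, 175, 175, 175]
t=29: [208, 208, 208, 208]
t=30: [181, 181, 181, 181]
t=31: [213, 213, 213, 213]

Answer: 4
Key observation: The state at step 27, [213, 213, 213, 213], reappears at step 31 — and no state repeats earlier — so the cycle the system enters has period 4.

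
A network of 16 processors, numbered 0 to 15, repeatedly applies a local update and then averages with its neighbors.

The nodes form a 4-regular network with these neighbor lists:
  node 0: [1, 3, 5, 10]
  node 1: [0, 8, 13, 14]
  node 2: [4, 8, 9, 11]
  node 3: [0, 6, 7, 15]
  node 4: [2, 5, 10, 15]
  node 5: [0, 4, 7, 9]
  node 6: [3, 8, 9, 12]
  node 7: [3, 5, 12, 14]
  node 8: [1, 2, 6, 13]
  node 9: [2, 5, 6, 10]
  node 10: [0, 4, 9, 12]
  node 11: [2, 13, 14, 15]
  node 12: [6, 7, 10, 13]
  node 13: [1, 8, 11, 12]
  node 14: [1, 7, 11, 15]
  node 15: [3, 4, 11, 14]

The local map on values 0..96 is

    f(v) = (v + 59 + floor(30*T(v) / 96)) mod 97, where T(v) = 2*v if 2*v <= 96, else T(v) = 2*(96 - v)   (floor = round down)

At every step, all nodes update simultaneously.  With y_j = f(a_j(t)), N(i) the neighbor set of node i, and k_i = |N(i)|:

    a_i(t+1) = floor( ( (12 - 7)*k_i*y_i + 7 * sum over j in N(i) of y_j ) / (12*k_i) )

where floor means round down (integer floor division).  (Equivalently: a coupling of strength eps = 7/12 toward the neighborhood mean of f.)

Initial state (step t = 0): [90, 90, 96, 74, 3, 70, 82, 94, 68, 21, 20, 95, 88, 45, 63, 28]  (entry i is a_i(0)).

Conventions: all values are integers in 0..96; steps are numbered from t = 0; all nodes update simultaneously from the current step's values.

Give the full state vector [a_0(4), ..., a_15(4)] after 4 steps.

Simulating step by step:
t=0: [90, 90, 96, 74, 3, 70, 82, 94, 68, 21, 20, 95, 88, 45, 63, 28]
t=1: [58, 49, 62, 45, 56, 59, 57, 52, 48, 75, 76, 44, 57, 45, 44, 34]
t=2: [42, 38, 42, 35, 40, 44, 42, 39, 40, 47, 46, 32, 42, 37, 32, 28]
t=3: [28, 23, 27, 20, 26, 31, 28, 24, 26, 34, 33, 16, 28, 22, 15, 13]
t=4: [34, 67, 18, 51, 18, 9, 20, 28, 31, 12, 11, 73, 19, 67, 72, 71]

Answer: [34, 67, 18, 51, 18, 9, 20, 28, 31, 12, 11, 73, 19, 67, 72, 71]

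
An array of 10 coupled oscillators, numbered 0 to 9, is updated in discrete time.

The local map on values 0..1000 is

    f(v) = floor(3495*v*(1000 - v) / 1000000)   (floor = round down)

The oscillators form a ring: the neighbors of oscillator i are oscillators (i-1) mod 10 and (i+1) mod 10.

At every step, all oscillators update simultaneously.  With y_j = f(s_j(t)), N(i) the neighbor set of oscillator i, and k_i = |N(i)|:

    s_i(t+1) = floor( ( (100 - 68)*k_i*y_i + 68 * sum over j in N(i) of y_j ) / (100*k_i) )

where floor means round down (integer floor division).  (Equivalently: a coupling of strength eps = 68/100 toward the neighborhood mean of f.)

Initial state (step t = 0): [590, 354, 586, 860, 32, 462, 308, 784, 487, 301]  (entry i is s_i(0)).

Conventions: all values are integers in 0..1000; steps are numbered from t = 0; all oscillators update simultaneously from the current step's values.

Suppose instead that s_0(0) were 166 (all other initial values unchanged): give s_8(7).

Simulating step by step:
t=0: [166, 354, 586, 860, 32, 462, 308, 784, 487, 301]
t=1: [676, 707, 685, 459, 472, 567, 734, 738, 730, 696]
t=2: [741, 747, 781, 829, 865, 802, 739, 681, 700, 730]
t=3: [672, 641, 583, 500, 487, 545, 662, 721, 726, 697]
t=4: [770, 807, 841, 864, 870, 839, 783, 727, 712, 734]
t=5: [614, 542, 473, 424, 426, 486, 585, 666, 696, 671]
t=6: [821, 855, 863, 859, 860, 858, 832, 788, 762, 779]
t=7: [515, 453, 423, 418, 422, 444, 498, 567, 605, 581]

Answer: s_8(7) = 605
Key observation: This trace re-runs the system from the modified initial state.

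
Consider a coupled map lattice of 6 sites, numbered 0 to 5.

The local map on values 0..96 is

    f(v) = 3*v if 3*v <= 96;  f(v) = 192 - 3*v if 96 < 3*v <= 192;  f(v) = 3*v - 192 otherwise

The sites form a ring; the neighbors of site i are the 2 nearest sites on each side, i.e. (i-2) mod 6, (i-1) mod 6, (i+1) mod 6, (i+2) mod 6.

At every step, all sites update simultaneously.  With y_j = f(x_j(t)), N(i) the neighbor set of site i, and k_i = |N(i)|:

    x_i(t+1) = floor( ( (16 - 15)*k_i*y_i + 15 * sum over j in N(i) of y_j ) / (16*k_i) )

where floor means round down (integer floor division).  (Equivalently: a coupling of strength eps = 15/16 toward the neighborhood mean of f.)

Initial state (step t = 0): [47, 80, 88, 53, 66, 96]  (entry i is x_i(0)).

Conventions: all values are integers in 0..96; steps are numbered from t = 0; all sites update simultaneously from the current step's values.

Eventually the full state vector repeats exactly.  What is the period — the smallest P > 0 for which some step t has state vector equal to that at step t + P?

Answer: 4
Key observation: The state at step 24, [47, 47, 55, 47, 47, 55], reappears at step 28 — and no state repeats earlier — so the cycle the system enters has period 4.

Derivation:
t=0: [47, 80, 88, 53, 66, 96]
t=1: [55, 62, 36, 54, 59, 38]
t=2: [44, 51, 23, 44, 52, 23]
t=3: [53, 62, 50, 53, 62, 50]
t=4: [24, 35, 20, 24, 35, 20]
t=5: [73, 67, 78, 73, 67, 78]
t=6: [25, 32, 19, 25, 32, 19]
t=7: [76, 67, 83, 76, 67, 83]
t=8: [33, 44, 24, 33, 44, 24]
t=9: [67, 81, 76, 67, 81, 76]
t=10: [41, 24, 30, 41, 24, 30]
t=11: [80, 79, 71, 80, 79, 71]
t=12: [33, 35, 44, 33, 35, 44]
t=13: [74, 77, 88, 74, 77, 88]
t=14: [53, 50, 36, 53, 50, 36]
t=15: [61, 57, 40, 61, 57, 40]
t=16: [44, 39, 18, 44, 39, 18]
t=17: [64, 58, 66, 64, 58, 66]
t=18: [11, 3, 8, 11, 3, 8]
t=19: [17, 27, 21, 17, 27, 21]
t=20: [70, 58, 65, 70, 58, 65]
t=21: [10, 10, 17, 10, 10, 17]
t=22: [39, 39, 31, 39, 39, 31]
t=23: [83, 83, 76, 83, 83, 76]
t=24: [47, 47, 55, 47, 47, 55]
t=25: [39, 39, 49, 39, 39, 49]
t=26: [60, 60, 73, 60, 60, 73]
t=27: [19, 19, 12, 19, 19, 12]
t=28: [47, 47, 55, 47, 47, 55]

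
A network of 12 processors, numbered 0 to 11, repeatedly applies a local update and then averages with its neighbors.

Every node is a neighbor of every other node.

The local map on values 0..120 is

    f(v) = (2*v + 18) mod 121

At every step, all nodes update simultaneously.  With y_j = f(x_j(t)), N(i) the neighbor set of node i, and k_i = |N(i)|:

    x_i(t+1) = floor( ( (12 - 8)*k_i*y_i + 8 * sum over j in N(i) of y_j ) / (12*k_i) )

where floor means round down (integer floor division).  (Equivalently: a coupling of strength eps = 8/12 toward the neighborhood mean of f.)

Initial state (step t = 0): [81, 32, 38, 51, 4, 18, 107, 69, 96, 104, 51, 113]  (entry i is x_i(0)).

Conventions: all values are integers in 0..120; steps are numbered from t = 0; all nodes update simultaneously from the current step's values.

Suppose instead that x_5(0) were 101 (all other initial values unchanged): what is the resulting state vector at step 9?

Simulating step by step:
t=0: [81, 32, 38, 51, 4, 101, 107, 69, 96, 104, 51, 113]
t=1: [73, 79, 82, 89, 64, 84, 87, 66, 81, 85, 89, 57]
t=2: [50, 53, 55, 59, 45, 56, 57, 46, 54, 56, 59, 41]
t=3: [63, 31, 32, 35, 60, 33, 33, 60, 32, 33, 35, 58]
t=4: [51, 66, 67, 68, 49, 67, 67, 49, 67, 67, 68, 48]
t=5: [76, 51, 51, 52, 75, 51, 51, 75, 51, 51, 52, 74]
t=6: [68, 87, 87, 55, 67, 87, 87, 67, 87, 87, 55, 67]
t=7: [43, 53, 53, 36, 42, 53, 53, 42, 53, 53, 36, 42]
t=8: [65, 37, 37, 61, 64, 37, 37, 64, 37, 37, 61, 64]
t=9: [49, 67, 67, 47, 48, 67, 67, 48, 67, 67, 47, 48]

Answer: [49, 67, 67, 47, 48, 67, 67, 48, 67, 67, 47, 48]
Key observation: This trace re-runs the system from the modified initial state.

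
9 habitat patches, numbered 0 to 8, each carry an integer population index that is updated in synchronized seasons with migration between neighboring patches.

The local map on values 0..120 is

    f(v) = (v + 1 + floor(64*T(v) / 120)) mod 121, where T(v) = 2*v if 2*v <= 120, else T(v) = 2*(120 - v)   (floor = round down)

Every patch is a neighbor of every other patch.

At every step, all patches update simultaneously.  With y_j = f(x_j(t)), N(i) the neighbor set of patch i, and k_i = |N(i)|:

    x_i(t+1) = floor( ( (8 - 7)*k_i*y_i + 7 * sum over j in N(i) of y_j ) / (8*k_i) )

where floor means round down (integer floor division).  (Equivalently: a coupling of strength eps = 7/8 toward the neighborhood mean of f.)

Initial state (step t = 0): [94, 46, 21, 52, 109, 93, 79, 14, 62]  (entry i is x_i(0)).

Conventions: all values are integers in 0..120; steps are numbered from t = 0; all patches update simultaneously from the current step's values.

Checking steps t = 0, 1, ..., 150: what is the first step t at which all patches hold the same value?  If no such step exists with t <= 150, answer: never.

Simulating step by step:
t=0: [94, 46, 21, 52, 109, 93, 79, 14, 62]  (not all equal)
t=1: [31, 32, 31, 32, 31, 31, 31, 31, 31]  (not all equal)
t=2: [65, 65, 65, 65, 65, 65, 65, 65, 65]  (all equal)

Answer: 2
Key observation: Synchronization is absorbing here: once all patches are equal they stay equal, and step 2 is the first all-equal step.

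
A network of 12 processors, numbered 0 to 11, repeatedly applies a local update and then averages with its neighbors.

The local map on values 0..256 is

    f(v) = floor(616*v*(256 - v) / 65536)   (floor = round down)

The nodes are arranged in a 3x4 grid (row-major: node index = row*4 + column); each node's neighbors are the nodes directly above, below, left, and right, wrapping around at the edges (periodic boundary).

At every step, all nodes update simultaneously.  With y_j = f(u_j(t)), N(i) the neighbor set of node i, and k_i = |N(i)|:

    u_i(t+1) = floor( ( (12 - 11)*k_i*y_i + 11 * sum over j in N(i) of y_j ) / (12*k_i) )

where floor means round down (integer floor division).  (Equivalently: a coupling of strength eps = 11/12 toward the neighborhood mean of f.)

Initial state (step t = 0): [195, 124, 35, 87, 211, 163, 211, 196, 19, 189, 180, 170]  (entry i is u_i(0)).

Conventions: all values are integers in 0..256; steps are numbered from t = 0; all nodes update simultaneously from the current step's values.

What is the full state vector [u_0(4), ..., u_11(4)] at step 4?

Answer: [149, 149, 149, 149, 149, 149, 149, 149, 149, 149, 149, 149]

Derivation:
t=0: [195, 124, 35, 87, 211, 163, 211, 196, 19, 189, 180, 170]
t=1: [105, 114, 122, 110, 100, 114, 111, 112, 108, 116, 106, 107]
t=2: [149, 151, 150, 150, 150, 150, 151, 149, 149, 150, 151, 149]
t=3: [149, 149, 149, 149, 149, 149, 149, 149, 149, 149, 149, 149]
t=4: [149, 149, 149, 149, 149, 149, 149, 149, 149, 149, 149, 149]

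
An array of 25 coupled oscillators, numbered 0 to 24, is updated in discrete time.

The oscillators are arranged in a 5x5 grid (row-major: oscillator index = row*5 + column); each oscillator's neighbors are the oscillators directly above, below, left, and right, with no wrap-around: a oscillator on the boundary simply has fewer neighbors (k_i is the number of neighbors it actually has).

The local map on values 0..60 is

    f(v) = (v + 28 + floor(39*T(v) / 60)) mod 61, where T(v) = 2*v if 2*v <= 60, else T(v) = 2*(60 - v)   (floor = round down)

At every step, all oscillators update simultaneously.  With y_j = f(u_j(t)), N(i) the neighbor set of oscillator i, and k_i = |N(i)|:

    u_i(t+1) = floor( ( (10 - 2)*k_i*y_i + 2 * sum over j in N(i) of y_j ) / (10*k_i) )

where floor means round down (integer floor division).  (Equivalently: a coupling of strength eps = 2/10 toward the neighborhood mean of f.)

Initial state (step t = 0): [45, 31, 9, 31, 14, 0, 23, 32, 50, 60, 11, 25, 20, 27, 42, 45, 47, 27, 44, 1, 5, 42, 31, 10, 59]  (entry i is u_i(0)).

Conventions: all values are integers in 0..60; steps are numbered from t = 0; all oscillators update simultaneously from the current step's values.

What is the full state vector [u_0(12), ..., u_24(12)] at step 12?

Simulating step by step:
t=0: [45, 31, 9, 31, 14, 0, 23, 32, 50, 60, 11, 25, 20, 27, 42, 45, 47, 27, 44, 1, 5, 42, 31, 10, 59]
t=1: [31, 34, 45, 37, 54, 29, 21, 33, 30, 29, 47, 24, 16, 28, 31, 32, 29, 28, 31, 30, 37, 32, 35, 47, 29]
t=2: [34, 32, 31, 32, 29, 31, 18, 32, 35, 33, 30, 21, 8, 30, 34, 34, 32, 30, 34, 35, 33, 34, 33, 30, 33]
t=3: [34, 33, 35, 34, 33, 33, 12, 34, 34, 34, 34, 18, 42, 36, 34, 34, 33, 36, 34, 34, 34, 34, 35, 35, 35]
t=4: [34, 36, 34, 34, 34, 36, 49, 34, 34, 34, 32, 14, 31, 33, 34, 34, 33, 33, 34, 34, 34, 34, 34, 34, 34]
t=5: [34, 33, 34, 34, 34, 33, 32, 33, 34, 34, 36, 54, 36, 34, 34, 34, 36, 34, 34, 34, 34, 34, 34, 34, 34]
t=6: [34, 34, 34, 34, 34, 34, 34, 34, 34, 34, 33, 29, 33, 34, 34, 34, 33, 34, 34, 34, 34, 34, 34, 34, 34]
t=7: [34, 34, 34, 34, 34, 34, 33, 34, 34, 34, 34, 33, 34, 34, 34, 34, 34, 34, 34, 34, 34, 34, 34, 34, 34]
t=8: [34, 34, 34, 34, 34, 34, 34, 34, 34, 34, 34, 34, 34, 34, 34, 34, 34, 34, 34, 34, 34, 34, 34, 34, 34]
t=9: [34, 34, 34, 34, 34, 34, 34, 34, 34, 34, 34, 34, 34, 34, 34, 34, 34, 34, 34, 34, 34, 34, 34, 34, 34]
t=10: [34, 34, 34, 34, 34, 34, 34, 34, 34, 34, 34, 34, 34, 34, 34, 34, 34, 34, 34, 34, 34, 34, 34, 34, 34]
t=11: [34, 34, 34, 34, 34, 34, 34, 34, 34, 34, 34, 34, 34, 34, 34, 34, 34, 34, 34, 34, 34, 34, 34, 34, 34]
t=12: [34, 34, 34, 34, 34, 34, 34, 34, 34, 34, 34, 34, 34, 34, 34, 34, 34, 34, 34, 34, 34, 34, 34, 34, 34]

Answer: [34, 34, 34, 34, 34, 34, 34, 34, 34, 34, 34, 34, 34, 34, 34, 34, 34, 34, 34, 34, 34, 34, 34, 34, 34]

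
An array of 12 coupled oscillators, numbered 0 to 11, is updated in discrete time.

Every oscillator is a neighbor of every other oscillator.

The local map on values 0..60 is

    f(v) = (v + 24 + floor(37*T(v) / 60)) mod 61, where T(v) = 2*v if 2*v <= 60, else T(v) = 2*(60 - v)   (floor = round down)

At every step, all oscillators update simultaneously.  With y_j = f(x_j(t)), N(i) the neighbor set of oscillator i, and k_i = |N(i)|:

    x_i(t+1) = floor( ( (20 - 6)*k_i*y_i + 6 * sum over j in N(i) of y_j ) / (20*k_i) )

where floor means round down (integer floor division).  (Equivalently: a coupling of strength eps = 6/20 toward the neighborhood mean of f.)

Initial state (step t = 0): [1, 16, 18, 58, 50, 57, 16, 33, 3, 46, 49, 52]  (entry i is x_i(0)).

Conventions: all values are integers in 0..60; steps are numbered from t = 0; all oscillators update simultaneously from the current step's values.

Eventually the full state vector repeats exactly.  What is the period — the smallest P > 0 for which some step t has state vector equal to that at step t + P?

Simulating step by step:
t=0: [1, 16, 18, 58, 50, 57, 16, 33, 3, 46, 49, 52]
t=1: [27, 49, 11, 25, 26, 25, 49, 29, 29, 27, 26, 25]
t=2: [23, 24, 40, 20, 22, 20, 24, 26, 26, 23, 22, 20]
t=3: [14, 15, 22, 9, 12, 9, 15, 18, 18, 14, 12, 9]
t=4: [49, 51, 21, 42, 46, 42, 51, 14, 14, 49, 46, 42]
t=5: [26, 26, 15, 27, 27, 27, 26, 46, 46, 26, 27, 27]
t=6: [22, 22, 46, 23, 23, 23, 22, 25, 25, 22, 23, 23]
t=7: [12, 12, 22, 14, 14, 14, 12, 17, 17, 12, 14, 14]
t=8: [46, 46, 21, 50, 50, 50, 46, 13, 13, 46, 50, 50]
t=9: [26, 26, 15, 26, 26, 26, 26, 45, 45, 26, 26, 26]
t=10: [22, 22, 46, 22, 22, 22, 22, 25, 25, 22, 22, 22]
t=11: [12, 12, 22, 12, 12, 12, 12, 16, 16, 12, 12, 12]
t=12: [49, 49, 23, 49, 49, 49, 49, 55, 55, 49, 49, 49]
t=13: [24, 24, 17, 24, 24, 24, 24, 23, 23, 24, 24, 24]
t=14: [15, 15, 4, 15, 15, 15, 15, 14, 14, 15, 15, 15]
t=15: [56, 56, 39, 56, 56, 56, 56, 54, 54, 56, 56, 56]
t=16: [23, 23, 25, 23, 23, 23, 23, 23, 23, 23, 23, 23]
t=17: [14, 14, 16, 14, 14, 14, 14, 14, 14, 14, 14, 14]
t=18: [55, 55, 57, 55, 55, 55, 55, 55, 55, 55, 55, 55]
t=19: [23, 23, 23, 23, 23, 23, 23, 23, 23, 23, 23, 23]
t=20: [14, 14, 14, 14, 14, 14, 14, 14, 14, 14, 14, 14]
t=21: [55, 55, 55, 55, 55, 55, 55, 55, 55, 55, 55, 55]
t=22: [24, 24, 24, 24, 24, 24, 24, 24, 24, 24, 24, 24]
t=23: [16, 16, 16, 16, 16, 16, 16, 16, 16, 16, 16, 16]
t=24: [59, 59, 59, 59, 59, 59, 59, 59, 59, 59, 59, 59]
t=25: [23, 23, 23, 23, 23, 23, 23, 23, 23, 23, 23, 23]

Answer: 6
Key observation: The state at step 19, [23, 23, 23, 23, 23, 23, 23, 23, 23, 23, 23, 23], reappears at step 25 — and no state repeats earlier — so the cycle the system enters has period 6.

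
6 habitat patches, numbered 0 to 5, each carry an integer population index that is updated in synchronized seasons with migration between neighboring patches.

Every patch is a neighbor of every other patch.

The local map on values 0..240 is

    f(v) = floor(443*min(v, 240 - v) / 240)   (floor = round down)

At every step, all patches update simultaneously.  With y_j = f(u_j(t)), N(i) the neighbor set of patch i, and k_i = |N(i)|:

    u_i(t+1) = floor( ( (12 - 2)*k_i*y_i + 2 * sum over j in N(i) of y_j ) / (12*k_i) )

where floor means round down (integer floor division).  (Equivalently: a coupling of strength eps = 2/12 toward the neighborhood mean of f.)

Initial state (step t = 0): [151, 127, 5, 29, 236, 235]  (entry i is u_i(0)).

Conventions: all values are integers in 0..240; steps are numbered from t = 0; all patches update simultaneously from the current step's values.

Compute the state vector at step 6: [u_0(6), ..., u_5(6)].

Answer: [168, 81, 191, 97, 177, 191]

Derivation:
t=0: [151, 127, 5, 29, 236, 235]
t=1: [146, 181, 22, 57, 20, 22]
t=2: [155, 103, 48, 100, 45, 48]
t=3: [151, 178, 96, 173, 92, 96]
t=4: [162, 122, 172, 129, 166, 172]
t=5: [146, 205, 131, 194, 140, 131]
t=6: [168, 81, 191, 97, 177, 191]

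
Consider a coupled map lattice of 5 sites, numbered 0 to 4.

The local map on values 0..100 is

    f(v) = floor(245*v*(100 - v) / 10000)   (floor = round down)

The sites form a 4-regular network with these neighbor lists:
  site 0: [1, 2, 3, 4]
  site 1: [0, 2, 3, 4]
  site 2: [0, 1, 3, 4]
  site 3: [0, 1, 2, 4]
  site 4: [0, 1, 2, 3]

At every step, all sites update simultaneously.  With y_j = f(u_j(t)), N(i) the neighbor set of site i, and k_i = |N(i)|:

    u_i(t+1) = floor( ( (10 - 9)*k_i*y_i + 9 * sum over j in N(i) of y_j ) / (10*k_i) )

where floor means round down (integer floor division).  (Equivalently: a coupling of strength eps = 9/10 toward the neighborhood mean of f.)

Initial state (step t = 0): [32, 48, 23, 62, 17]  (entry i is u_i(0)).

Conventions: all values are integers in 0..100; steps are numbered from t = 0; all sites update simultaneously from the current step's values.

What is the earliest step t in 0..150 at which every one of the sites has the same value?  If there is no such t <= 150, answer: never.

Simulating step by step:
t=0: [32, 48, 23, 62, 17]  (not all equal)
t=1: [49, 48, 50, 48, 51]  (not all equal)
t=2: [61, 61, 61, 61, 61]  (all equal)

Answer: 2
Key observation: Synchronization is absorbing here: once all sites are equal they stay equal, and step 2 is the first all-equal step.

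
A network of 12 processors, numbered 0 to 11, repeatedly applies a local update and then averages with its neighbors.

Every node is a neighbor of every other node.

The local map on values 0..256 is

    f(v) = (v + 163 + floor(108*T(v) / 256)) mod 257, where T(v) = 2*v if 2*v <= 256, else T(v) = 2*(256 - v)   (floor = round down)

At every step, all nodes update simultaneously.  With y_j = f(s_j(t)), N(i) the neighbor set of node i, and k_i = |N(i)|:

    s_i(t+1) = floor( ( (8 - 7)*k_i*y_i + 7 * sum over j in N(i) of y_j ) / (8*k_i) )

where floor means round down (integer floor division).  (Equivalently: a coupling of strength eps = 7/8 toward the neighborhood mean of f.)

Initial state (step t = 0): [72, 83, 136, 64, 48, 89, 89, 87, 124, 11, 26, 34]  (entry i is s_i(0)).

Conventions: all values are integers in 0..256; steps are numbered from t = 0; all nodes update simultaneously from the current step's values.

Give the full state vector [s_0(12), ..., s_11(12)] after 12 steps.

Simulating step by step:
t=0: [72, 83, 136, 64, 48, 89, 89, 87, 124, 11, 26, 34]
t=1: [118, 119, 123, 118, 128, 120, 120, 120, 123, 125, 126, 127]
t=2: [130, 130, 131, 130, 131, 130, 130, 130, 131, 131, 131, 131]
t=3: [142, 142, 142, 142, 142, 142, 142, 142, 142, 142, 142, 142]
t=4: [144, 144, 144, 144, 144, 144, 144, 144, 144, 144, 144, 144]
t=5: [144, 144, 144, 144, 144, 144, 144, 144, 144, 144, 144, 144]
t=6: [144, 144, 144, 144, 144, 144, 144, 144, 144, 144, 144, 144]
t=7: [144, 144, 144, 144, 144, 144, 144, 144, 144, 144, 144, 144]
t=8: [144, 144, 144, 144, 144, 144, 144, 144, 144, 144, 144, 144]
t=9: [144, 144, 144, 144, 144, 144, 144, 144, 144, 144, 144, 144]
t=10: [144, 144, 144, 144, 144, 144, 144, 144, 144, 144, 144, 144]
t=11: [144, 144, 144, 144, 144, 144, 144, 144, 144, 144, 144, 144]
t=12: [144, 144, 144, 144, 144, 144, 144, 144, 144, 144, 144, 144]

Answer: [144, 144, 144, 144, 144, 144, 144, 144, 144, 144, 144, 144]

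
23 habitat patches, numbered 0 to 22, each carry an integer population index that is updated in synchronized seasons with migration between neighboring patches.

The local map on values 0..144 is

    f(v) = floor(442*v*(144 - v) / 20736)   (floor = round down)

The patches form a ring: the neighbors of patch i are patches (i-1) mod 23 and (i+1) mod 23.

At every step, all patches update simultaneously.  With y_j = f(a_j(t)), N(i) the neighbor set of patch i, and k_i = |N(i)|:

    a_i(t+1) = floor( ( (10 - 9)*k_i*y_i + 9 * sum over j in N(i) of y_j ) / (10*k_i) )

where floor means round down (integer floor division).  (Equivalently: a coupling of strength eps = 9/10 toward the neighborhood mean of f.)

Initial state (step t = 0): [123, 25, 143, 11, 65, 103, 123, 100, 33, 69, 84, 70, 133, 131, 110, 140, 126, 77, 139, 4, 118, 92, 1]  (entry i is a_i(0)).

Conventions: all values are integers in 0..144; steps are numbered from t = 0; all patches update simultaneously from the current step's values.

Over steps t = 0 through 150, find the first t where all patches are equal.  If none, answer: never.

Simulating step by step:
t=0: [123, 25, 143, 11, 65, 103, 123, 100, 33, 69, 84, 70, 133, 131, 110, 140, 126, 77, 139, 4, 118, 92, 1]  (not all equal)
t=1: [35, 32, 42, 53, 65, 82, 87, 69, 99, 94, 109, 73, 68, 53, 29, 58, 58, 38, 55, 36, 56, 40, 70]  (not all equal)
t=2: [91, 85, 89, 100, 105, 107, 108, 100, 103, 88, 102, 96, 106, 91, 100, 90, 96, 103, 85, 102, 87, 105, 87]  (not all equal)
t=3: [105, 103, 99, 95, 88, 84, 87, 86, 98, 91, 100, 89, 98, 90, 101, 96, 96, 100, 92, 104, 90, 103, 95]  (not all equal)
t=4: [93, 90, 94, 99, 103, 105, 106, 101, 103, 95, 102, 95, 102, 94, 99, 95, 95, 98, 91, 100, 90, 99, 89]  (not all equal)
t=5: [103, 100, 98, 94, 90, 87, 89, 87, 94, 91, 98, 91, 98, 93, 98, 96, 97, 100, 95, 101, 94, 102, 98]  (not all equal)
t=6: [94, 93, 96, 99, 102, 103, 104, 102, 103, 98, 101, 96, 100, 96, 99, 96, 95, 97, 93, 98, 92, 97, 91]  (not all equal)
t=7: [101, 99, 97, 94, 91, 89, 90, 89, 93, 91, 96, 93, 97, 93, 97, 96, 97, 99, 96, 100, 96, 101, 98]  (not all equal)
t=8: [94, 94, 97, 99, 102, 102, 103, 102, 102, 99, 101, 97, 100, 97, 99, 97, 96, 97, 93, 97, 93, 96, 92]  (not all equal)
t=9: [100, 98, 97, 94, 92, 90, 90, 90, 92, 91, 95, 92, 96, 93, 96, 96, 97, 99, 97, 100, 97, 100, 99]  (not all equal)
t=10: [94, 95, 97, 99, 101, 102, 103, 102, 102, 100, 101, 98, 100, 98, 99, 97, 96, 96, 93, 96, 93, 95, 93]  (not all equal)
t=11: [100, 98, 96, 94, 92, 91, 90, 90, 91, 91, 94, 92, 95, 93, 96, 96, 97, 99, 98, 100, 98, 100, 99]  (not all equal)
t=12: [94, 95, 98, 99, 101, 102, 102, 102, 102, 101, 101, 99, 100, 98, 99, 97, 96, 96, 93, 95, 93, 94, 93]  (not all equal)
t=13: [100, 98, 96, 94, 92, 91, 91, 91, 91, 91, 92, 92, 94, 93, 96, 96, 97, 99, 98, 100, 99, 100, 100]  (not all equal)
t=14: [94, 95, 98, 99, 101, 101, 102, 102, 102, 101, 101, 100, 100, 99, 99, 97, 96, 96, 93, 94, 93, 93, 93]  (not all equal)
t=15: [100, 98, 96, 94, 92, 91, 91, 91, 91, 91, 92, 92, 93, 93, 95, 96, 97, 99, 99, 100, 100, 101, 100]  (not all equal)
t=16: [94, 95, 98, 99, 101, 101, 102, 102, 102, 101, 101, 101, 101, 100, 99, 98, 96, 95, 93, 93, 92, 92, 92]  (not all equal)
t=17: [100, 98, 96, 94, 92, 91, 91, 91, 91, 91, 92, 92, 92, 93, 94, 96, 97, 99, 100, 101, 101, 101, 100]  (not all equal)
t=18: [94, 95, 98, 99, 101, 101, 102, 102, 102, 101, 101, 101, 101, 100, 99, 98, 96, 94, 93, 92, 92, 92, 92]  (not all equal)
t=19: [100, 98, 96, 94, 92, 91, 91, 91, 91, 91, 92, 92, 92, 93, 94, 96, 98, 99, 100, 101, 101, 101, 100]  (not all equal)
t=20: [94, 95, 98, 99, 101, 101, 102, 102, 102, 101, 101, 101, 101, 100, 99, 98, 96, 94, 93, 92, 92, 92, 92]  (not all equal)

Answer: never
Key observation: The state at step 18 reappears at step 20 — the system is in a cycle of period 2 from step 18 on.  No step 0..20 is synchronized, and the cycle repeats forever, so no step up to 150 (or ever) has all patches equal.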